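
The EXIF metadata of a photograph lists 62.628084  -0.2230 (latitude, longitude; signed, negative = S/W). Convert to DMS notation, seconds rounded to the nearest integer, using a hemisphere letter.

62°37′41″ N, 0°13′23″ W

φ: 0.628084 × 60 = 37.68504′ → 37′, remainder × 60 = 41.10″
Longitude is negative → W; |value| = 0.223000
Longitude: whole degrees 0; 13.38000′ → 13′ and 22.80″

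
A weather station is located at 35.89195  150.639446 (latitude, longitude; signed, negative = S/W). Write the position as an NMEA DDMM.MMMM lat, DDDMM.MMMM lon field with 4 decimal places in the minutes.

3553.5170,N / 15038.3668,E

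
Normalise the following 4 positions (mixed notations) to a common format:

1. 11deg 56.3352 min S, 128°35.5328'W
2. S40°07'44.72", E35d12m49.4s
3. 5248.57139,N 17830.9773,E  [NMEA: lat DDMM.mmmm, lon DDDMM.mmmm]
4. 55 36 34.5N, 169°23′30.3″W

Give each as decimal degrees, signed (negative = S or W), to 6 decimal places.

1. -11.938920, -128.592213
2. -40.129089, 35.213722
3. 52.809523, 178.516288
4. 55.609583, -169.391750

Point 1:
  Lat: 56.3352′ = 0.938920°; total 11.9389200
  S ⇒ negate
  Lon: 35.5328′ = 0.592213°; total 128.5922133
  W ⇒ negate
Point 2:
  φ: 40° + 7/60 + 44.72/3600 = 40 + 0.116667 + 0.012422 = 40.1290889
  S → negative
  Lon: 35° + 12/60 + 49.4/3600 = 35 + 0.200000 + 0.013722 = 35.2137222
  E ⇒ keep positive
Point 3:
  φ: degrees = first 2 digits = 52, minutes = 48.57139; 52 + 48.57139/60 = 52.8095232
  N ⇒ keep positive
  Lon: degrees = first 3 digits = 178, minutes = 30.9773; 178 + 30.9773/60 = 178.5162883
  E ⇒ keep positive
Point 4:
  Latitude: 36′ + 34.5″ = 36.57500′; 55 + 36.57500/60 = 55.6095833
  N ⇒ keep positive
  Lon: 169 + 23/60 + 30.3/3600 = 169.3917500
  W ⇒ negate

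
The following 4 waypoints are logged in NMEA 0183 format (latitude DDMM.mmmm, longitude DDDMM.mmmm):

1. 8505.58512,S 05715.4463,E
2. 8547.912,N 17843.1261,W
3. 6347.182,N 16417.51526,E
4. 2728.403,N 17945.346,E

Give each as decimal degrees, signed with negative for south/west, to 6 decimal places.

1. -85.093085, 57.257438
2. 85.798533, -178.718768
3. 63.786367, 164.291921
4. 27.473383, 179.755767

Point 1:
  Latitude: split at 2 digits → 85° and 5.58512′; 85 + 5.58512/60 = 85.0930853
  hemisphere S, so the sign is −
  λ: degrees = first 3 digits = 57, minutes = 15.4463; 57 + 15.4463/60 = 57.2574383
  E → positive
Point 2:
  Lat: split at 2 digits → 85° and 47.912′; 85 + 47.912/60 = 85.7985333
  N → positive
  λ: split at 3 digits → 178° and 43.1261′; 178 + 43.1261/60 = 178.7187683
  W → negative
Point 3:
  Latitude: degrees = first 2 digits = 63, minutes = 47.182; 63 + 47.182/60 = 63.7863667
  N ⇒ keep positive
  Lon: degrees = first 3 digits = 164, minutes = 17.51526; 164 + 17.51526/60 = 164.2919210
  E → positive
Point 4:
  Lat: degrees = first 2 digits = 27, minutes = 28.403; 27 + 28.403/60 = 27.4733833
  N ⇒ keep positive
  λ: split at 3 digits → 179° and 45.346′; 179 + 45.346/60 = 179.7557667
  E → positive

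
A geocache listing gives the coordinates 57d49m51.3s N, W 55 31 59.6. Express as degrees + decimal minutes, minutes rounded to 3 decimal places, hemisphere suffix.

57° 49.855′ N, 55° 31.993′ W

Latitude: 49 + 51.3/60 = 49.85500′
Longitude: seconds/60 = 0.99333; minutes = 31 + 0.99333 = 31.99333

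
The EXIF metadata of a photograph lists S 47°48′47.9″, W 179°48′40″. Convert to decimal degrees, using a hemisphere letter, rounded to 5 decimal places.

Lat: 48′ + 47.9″ = 48.79833′; 47 + 48.79833/60 = 47.813306
Lon: 179 + 48/60 + 40/3600 = 179.811111

47.81331° S, 179.81111° W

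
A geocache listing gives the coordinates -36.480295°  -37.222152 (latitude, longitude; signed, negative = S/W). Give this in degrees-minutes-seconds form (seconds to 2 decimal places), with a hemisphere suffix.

Latitude is negative → S; |value| = 36.480295
φ: whole degrees 36; 28.81770′ → 28′ and 49.0620″
Longitude is negative → W; |value| = 37.222152
Longitude: whole degrees 37; 13.32912′ → 13′ and 19.7472″

36°28′49.06″ S, 37°13′19.75″ W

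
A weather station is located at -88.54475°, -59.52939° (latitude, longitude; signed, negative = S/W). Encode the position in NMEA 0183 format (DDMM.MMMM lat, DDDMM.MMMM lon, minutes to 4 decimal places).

8832.6850,S / 05931.7634,W

Latitude is negative → S; |value| = 88.544750
Latitude: 88° + 0.544750 × 60 = 88° 32.685000′
Longitude is negative → W; |value| = 59.529390
Lon: fractional part 0.529390 → 31.763400 minutes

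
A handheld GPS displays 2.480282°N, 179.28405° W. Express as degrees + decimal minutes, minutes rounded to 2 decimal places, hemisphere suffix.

2° 28.82′ N, 179° 17.04′ W

φ: fractional part 0.480282 → 28.8169 minutes
Lon: minutes = (179.284050 − 179) × 60 = 17.0430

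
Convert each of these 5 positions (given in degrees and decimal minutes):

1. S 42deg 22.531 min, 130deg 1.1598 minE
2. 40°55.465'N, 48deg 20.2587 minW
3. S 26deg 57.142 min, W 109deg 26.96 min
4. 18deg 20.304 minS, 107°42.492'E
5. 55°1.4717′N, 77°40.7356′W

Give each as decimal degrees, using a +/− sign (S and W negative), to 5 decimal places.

1. -42.37552, 130.01933
2. 40.92442, -48.33765
3. -26.95237, -109.44933
4. -18.33840, 107.70820
5. 55.02453, -77.67893

Point 1:
  Lat: 22.531′ = 0.375517°; total 42.375517
  hemisphere S, so the sign is −
  Longitude: 1.1598′ = 0.019330°; total 130.019330
  E → positive
Point 2:
  Latitude: 40 + 55.465/60 = 40.924417
  N → positive
  Lon: 20.2587′ = 0.337645°; total 48.337645
  hemisphere W, so the sign is −
Point 3:
  φ: 26 + 57.142/60 = 26.952367
  hemisphere S, so the sign is −
  Longitude: 26.96′ = 0.449333°; total 109.449333
  W ⇒ negate
Point 4:
  Lat: 20.304′ = 0.338400°; total 18.338400
  S ⇒ negate
  λ: 42.492′ = 0.708200°; total 107.708200
  E → positive
Point 5:
  Lat: 55 + 1.4717/60 = 55.024528
  N → positive
  λ: 77 + 40.7356/60 = 77.678927
  W → negative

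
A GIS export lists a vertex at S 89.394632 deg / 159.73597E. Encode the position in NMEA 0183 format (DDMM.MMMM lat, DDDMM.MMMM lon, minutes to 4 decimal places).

8923.6779,S / 15944.1582,E

φ: fractional part 0.394632 → 23.677920 minutes
Longitude: 159° + 0.735970 × 60 = 159° 44.158200′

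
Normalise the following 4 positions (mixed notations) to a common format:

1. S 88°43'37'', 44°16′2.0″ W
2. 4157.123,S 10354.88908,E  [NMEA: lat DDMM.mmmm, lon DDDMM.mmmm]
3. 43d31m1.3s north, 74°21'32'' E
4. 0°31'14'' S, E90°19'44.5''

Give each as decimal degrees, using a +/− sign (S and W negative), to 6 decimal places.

Point 1:
  Latitude: 88 + 43/60 + 37/3600 = 88.7269444
  S → negative
  Lon: 16′ + 2″ = 16.03333′; 44 + 16.03333/60 = 44.2672222
  W → negative
Point 2:
  Latitude: split at 2 digits → 41° and 57.123′; 41 + 57.123/60 = 41.9520500
  S ⇒ negate
  Longitude: degrees = first 3 digits = 103, minutes = 54.88908; 103 + 54.88908/60 = 103.9148180
  E ⇒ keep positive
Point 3:
  Latitude: 43° + 31/60 + 1.3/3600 = 43 + 0.516667 + 0.000361 = 43.5170278
  N → positive
  λ: 74° + 21/60 + 32/3600 = 74 + 0.350000 + 0.008889 = 74.3588889
  E → positive
Point 4:
  Latitude: 0 + 31/60 + 14/3600 = 0.5205556
  S → negative
  λ: 90° + 19/60 + 44.5/3600 = 90 + 0.316667 + 0.012361 = 90.3290278
  E → positive

1. -88.726944, -44.267222
2. -41.952050, 103.914818
3. 43.517028, 74.358889
4. -0.520556, 90.329028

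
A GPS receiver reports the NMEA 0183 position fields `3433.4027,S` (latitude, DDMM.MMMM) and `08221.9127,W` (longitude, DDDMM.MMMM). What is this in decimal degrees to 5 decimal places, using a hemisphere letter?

34.55671° S, 82.36521° W

φ: split at 2 digits → 34° and 33.4027′; 34 + 33.4027/60 = 34.556712
λ: split at 3 digits → 082° and 21.9127′; 82 + 21.9127/60 = 82.365212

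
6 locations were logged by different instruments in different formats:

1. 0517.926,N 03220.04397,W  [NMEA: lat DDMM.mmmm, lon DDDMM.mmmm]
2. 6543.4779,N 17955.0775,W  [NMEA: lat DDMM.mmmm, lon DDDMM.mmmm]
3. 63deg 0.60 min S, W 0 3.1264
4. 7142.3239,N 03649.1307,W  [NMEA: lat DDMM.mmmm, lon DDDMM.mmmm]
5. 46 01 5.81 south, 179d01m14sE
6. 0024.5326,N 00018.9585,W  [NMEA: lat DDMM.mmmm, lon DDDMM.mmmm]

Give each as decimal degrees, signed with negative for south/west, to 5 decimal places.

Point 1:
  Lat: split at 2 digits → 05° and 17.926′; 5 + 17.926/60 = 5.298767
  N → positive
  λ: degrees = first 3 digits = 32, minutes = 20.04397; 32 + 20.04397/60 = 32.334066
  W ⇒ negate
Point 2:
  Lat: degrees = first 2 digits = 65, minutes = 43.4779; 65 + 43.4779/60 = 65.724632
  N ⇒ keep positive
  Lon: split at 3 digits → 179° and 55.0775′; 179 + 55.0775/60 = 179.917958
  hemisphere W, so the sign is −
Point 3:
  φ: 0.6′ = 0.010000°; total 63.010000
  hemisphere S, so the sign is −
  Longitude: 0 + 3.1264/60 = 0.052107
  hemisphere W, so the sign is −
Point 4:
  Latitude: split at 2 digits → 71° and 42.3239′; 71 + 42.3239/60 = 71.705398
  N ⇒ keep positive
  λ: degrees = first 3 digits = 36, minutes = 49.1307; 36 + 49.1307/60 = 36.818845
  hemisphere W, so the sign is −
Point 5:
  φ: 46° + 1/60 + 5.81/3600 = 46 + 0.016667 + 0.001614 = 46.018281
  S → negative
  λ: 1′ + 14″ = 1.23333′; 179 + 1.23333/60 = 179.020556
  E ⇒ keep positive
Point 6:
  Lat: degrees = first 2 digits = 0, minutes = 24.5326; 0 + 24.5326/60 = 0.408877
  N ⇒ keep positive
  Longitude: degrees = first 3 digits = 0, minutes = 18.9585; 0 + 18.9585/60 = 0.315975
  W ⇒ negate

1. 5.29877, -32.33407
2. 65.72463, -179.91796
3. -63.01000, -0.05211
4. 71.70540, -36.81885
5. -46.01828, 179.02056
6. 0.40888, -0.31598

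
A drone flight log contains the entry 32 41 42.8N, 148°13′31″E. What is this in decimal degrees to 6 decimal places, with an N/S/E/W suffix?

Lat: 41′ + 42.8″ = 41.71333′; 32 + 41.71333/60 = 32.6952222
λ: 13′ + 31″ = 13.51667′; 148 + 13.51667/60 = 148.2252778

32.695222° N, 148.225278° E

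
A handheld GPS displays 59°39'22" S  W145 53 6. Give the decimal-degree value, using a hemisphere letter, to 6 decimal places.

59.656111° S, 145.885000° W

Latitude: 59 + 39/60 + 22/3600 = 59.6561111
Lon: 145 + 53/60 + 6/3600 = 145.8850000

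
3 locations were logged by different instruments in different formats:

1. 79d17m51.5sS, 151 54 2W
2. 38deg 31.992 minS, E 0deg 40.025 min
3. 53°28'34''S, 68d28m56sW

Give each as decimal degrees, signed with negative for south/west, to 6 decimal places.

Point 1:
  Latitude: 79° + 17/60 + 51.5/3600 = 79 + 0.283333 + 0.014306 = 79.2976389
  S → negative
  Longitude: 54′ + 2″ = 54.03333′; 151 + 54.03333/60 = 151.9005556
  W → negative
Point 2:
  Lat: 38 + 31.992/60 = 38.5332000
  hemisphere S, so the sign is −
  Lon: 0 + 40.025/60 = 0.6670833
  E → positive
Point 3:
  Latitude: 53° + 28/60 + 34/3600 = 53 + 0.466667 + 0.009444 = 53.4761111
  S ⇒ negate
  Lon: 68 + 28/60 + 56/3600 = 68.4822222
  W → negative

1. -79.297639, -151.900556
2. -38.533200, 0.667083
3. -53.476111, -68.482222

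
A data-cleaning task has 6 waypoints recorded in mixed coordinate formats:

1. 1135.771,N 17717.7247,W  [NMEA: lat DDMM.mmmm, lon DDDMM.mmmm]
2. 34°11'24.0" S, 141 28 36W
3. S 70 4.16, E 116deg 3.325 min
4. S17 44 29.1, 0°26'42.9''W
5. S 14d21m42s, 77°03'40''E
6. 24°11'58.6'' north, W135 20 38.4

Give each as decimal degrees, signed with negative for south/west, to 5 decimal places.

Point 1:
  Latitude: split at 2 digits → 11° and 35.771′; 11 + 35.771/60 = 11.596183
  N → positive
  Longitude: split at 3 digits → 177° and 17.7247′; 177 + 17.7247/60 = 177.295412
  W ⇒ negate
Point 2:
  φ: 11′ + 24″ = 11.40000′; 34 + 11.40000/60 = 34.190000
  S ⇒ negate
  λ: 141° + 28/60 + 36/3600 = 141 + 0.466667 + 0.010000 = 141.476667
  W → negative
Point 3:
  Lat: 4.16′ = 0.069333°; total 70.069333
  hemisphere S, so the sign is −
  Lon: 116 + 3.325/60 = 116.055417
  E → positive
Point 4:
  φ: 44′ + 29.1″ = 44.48500′; 17 + 44.48500/60 = 17.741417
  S ⇒ negate
  Lon: 0 + 26/60 + 42.9/3600 = 0.445250
  hemisphere W, so the sign is −
Point 5:
  Lat: 14 + 21/60 + 42/3600 = 14.361667
  S ⇒ negate
  Lon: 77 + 3/60 + 40/3600 = 77.061111
  E → positive
Point 6:
  Latitude: 11′ + 58.6″ = 11.97667′; 24 + 11.97667/60 = 24.199611
  N → positive
  Lon: 20′ + 38.4″ = 20.64000′; 135 + 20.64000/60 = 135.344000
  W → negative

1. 11.59618, -177.29541
2. -34.19000, -141.47667
3. -70.06933, 116.05542
4. -17.74142, -0.44525
5. -14.36167, 77.06111
6. 24.19961, -135.34400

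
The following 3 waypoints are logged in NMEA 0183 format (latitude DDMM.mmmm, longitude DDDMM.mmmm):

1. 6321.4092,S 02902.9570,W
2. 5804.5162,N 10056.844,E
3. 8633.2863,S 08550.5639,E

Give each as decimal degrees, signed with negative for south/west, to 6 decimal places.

1. -63.356820, -29.049283
2. 58.075270, 100.947400
3. -86.554772, 85.842732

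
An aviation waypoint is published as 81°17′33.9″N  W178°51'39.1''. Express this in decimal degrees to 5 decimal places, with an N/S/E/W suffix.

Latitude: 81 + 17/60 + 33.9/3600 = 81.292750
Longitude: 178° + 51/60 + 39.1/3600 = 178 + 0.850000 + 0.010861 = 178.860861

81.29275° N, 178.86086° W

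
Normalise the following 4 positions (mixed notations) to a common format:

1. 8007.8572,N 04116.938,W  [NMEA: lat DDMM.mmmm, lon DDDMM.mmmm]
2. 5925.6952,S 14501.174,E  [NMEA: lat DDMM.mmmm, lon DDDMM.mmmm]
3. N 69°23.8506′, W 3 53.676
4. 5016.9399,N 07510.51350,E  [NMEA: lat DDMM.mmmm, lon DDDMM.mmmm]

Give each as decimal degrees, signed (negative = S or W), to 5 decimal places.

Point 1:
  Lat: degrees = first 2 digits = 80, minutes = 7.8572; 80 + 7.8572/60 = 80.130953
  N → positive
  λ: split at 3 digits → 041° and 16.938′; 41 + 16.938/60 = 41.282300
  hemisphere W, so the sign is −
Point 2:
  φ: degrees = first 2 digits = 59, minutes = 25.6952; 59 + 25.6952/60 = 59.428253
  hemisphere S, so the sign is −
  Lon: degrees = first 3 digits = 145, minutes = 1.174; 145 + 1.174/60 = 145.019567
  E → positive
Point 3:
  φ: 23.8506′ = 0.397510°; total 69.397510
  N → positive
  λ: 3 + 53.676/60 = 3.894600
  W → negative
Point 4:
  Latitude: degrees = first 2 digits = 50, minutes = 16.9399; 50 + 16.9399/60 = 50.282332
  N → positive
  λ: split at 3 digits → 075° and 10.5135′; 75 + 10.5135/60 = 75.175225
  E → positive

1. 80.13095, -41.28230
2. -59.42825, 145.01957
3. 69.39751, -3.89460
4. 50.28233, 75.17523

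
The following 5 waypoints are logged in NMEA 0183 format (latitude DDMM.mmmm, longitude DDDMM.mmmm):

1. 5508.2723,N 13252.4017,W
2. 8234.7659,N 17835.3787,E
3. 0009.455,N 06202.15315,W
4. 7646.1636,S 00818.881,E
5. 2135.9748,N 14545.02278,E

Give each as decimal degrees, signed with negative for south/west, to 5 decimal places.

Point 1:
  Lat: degrees = first 2 digits = 55, minutes = 8.2723; 55 + 8.2723/60 = 55.137872
  N ⇒ keep positive
  λ: split at 3 digits → 132° and 52.4017′; 132 + 52.4017/60 = 132.873362
  W ⇒ negate
Point 2:
  Lat: split at 2 digits → 82° and 34.7659′; 82 + 34.7659/60 = 82.579432
  N ⇒ keep positive
  Lon: split at 3 digits → 178° and 35.3787′; 178 + 35.3787/60 = 178.589645
  E → positive
Point 3:
  Lat: degrees = first 2 digits = 0, minutes = 9.455; 0 + 9.455/60 = 0.157583
  N → positive
  Longitude: split at 3 digits → 062° and 2.15315′; 62 + 2.15315/60 = 62.035886
  W ⇒ negate
Point 4:
  Latitude: degrees = first 2 digits = 76, minutes = 46.1636; 76 + 46.1636/60 = 76.769393
  S ⇒ negate
  Longitude: split at 3 digits → 008° and 18.881′; 8 + 18.881/60 = 8.314683
  E → positive
Point 5:
  φ: degrees = first 2 digits = 21, minutes = 35.9748; 21 + 35.9748/60 = 21.599580
  N → positive
  Longitude: degrees = first 3 digits = 145, minutes = 45.02278; 145 + 45.02278/60 = 145.750380
  E ⇒ keep positive

1. 55.13787, -132.87336
2. 82.57943, 178.58965
3. 0.15758, -62.03589
4. -76.76939, 8.31468
5. 21.59958, 145.75038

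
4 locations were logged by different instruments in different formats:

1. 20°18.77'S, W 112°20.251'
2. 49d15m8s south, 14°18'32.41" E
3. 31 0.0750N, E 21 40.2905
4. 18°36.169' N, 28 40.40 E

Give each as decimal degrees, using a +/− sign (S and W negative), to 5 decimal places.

Point 1:
  φ: 18.77′ = 0.312833°; total 20.312833
  S ⇒ negate
  λ: 112 + 20.251/60 = 112.337517
  W → negative
Point 2:
  Latitude: 15′ + 8″ = 15.13333′; 49 + 15.13333/60 = 49.252222
  S → negative
  Longitude: 14 + 18/60 + 32.41/3600 = 14.309003
  E → positive
Point 3:
  Latitude: 0.075′ = 0.001250°; total 31.001250
  N → positive
  Longitude: 40.2905′ = 0.671508°; total 21.671508
  E → positive
Point 4:
  Lat: 36.169′ = 0.602817°; total 18.602817
  N ⇒ keep positive
  Lon: 40.4′ = 0.673333°; total 28.673333
  E ⇒ keep positive

1. -20.31283, -112.33752
2. -49.25222, 14.30900
3. 31.00125, 21.67151
4. 18.60282, 28.67333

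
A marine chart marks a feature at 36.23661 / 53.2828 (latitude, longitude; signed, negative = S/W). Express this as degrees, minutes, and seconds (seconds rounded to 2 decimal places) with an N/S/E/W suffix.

36°14′11.80″ N, 53°16′58.08″ E

Lat: 0.236610° → 14.19660′; 0.19660 × 60 = 11.7960″
Longitude: 0.282800 × 60 = 16.96800′ → 16′, remainder × 60 = 58.0800″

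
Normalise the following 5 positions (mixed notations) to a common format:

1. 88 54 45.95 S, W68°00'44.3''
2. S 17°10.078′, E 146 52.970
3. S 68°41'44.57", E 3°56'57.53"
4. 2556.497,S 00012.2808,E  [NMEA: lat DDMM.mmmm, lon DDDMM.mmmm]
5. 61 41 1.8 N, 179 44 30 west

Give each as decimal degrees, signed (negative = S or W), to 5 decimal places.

Point 1:
  φ: 54′ + 45.95″ = 54.76583′; 88 + 54.76583/60 = 88.912764
  S → negative
  Lon: 68 + 0/60 + 44.3/3600 = 68.012306
  hemisphere W, so the sign is −
Point 2:
  φ: 17 + 10.078/60 = 17.167967
  S → negative
  λ: 52.97′ = 0.882833°; total 146.882833
  E ⇒ keep positive
Point 3:
  Latitude: 68 + 41/60 + 44.57/3600 = 68.695714
  S → negative
  λ: 3° + 56/60 + 57.53/3600 = 3 + 0.933333 + 0.015981 = 3.949314
  E ⇒ keep positive
Point 4:
  Latitude: degrees = first 2 digits = 25, minutes = 56.497; 25 + 56.497/60 = 25.941617
  S → negative
  Longitude: degrees = first 3 digits = 0, minutes = 12.2808; 0 + 12.2808/60 = 0.204680
  E → positive
Point 5:
  Lat: 61 + 41/60 + 1.8/3600 = 61.683833
  N → positive
  Lon: 179° + 44/60 + 30/3600 = 179 + 0.733333 + 0.008333 = 179.741667
  W ⇒ negate

1. -88.91276, -68.01231
2. -17.16797, 146.88283
3. -68.69571, 3.94931
4. -25.94162, 0.20468
5. 61.68383, -179.74167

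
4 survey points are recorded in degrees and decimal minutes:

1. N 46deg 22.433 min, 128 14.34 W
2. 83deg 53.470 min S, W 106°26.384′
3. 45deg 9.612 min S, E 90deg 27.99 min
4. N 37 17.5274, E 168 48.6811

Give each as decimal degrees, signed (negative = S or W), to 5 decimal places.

Point 1:
  φ: 22.433′ = 0.373883°; total 46.373883
  N ⇒ keep positive
  Longitude: 14.34′ = 0.239000°; total 128.239000
  W → negative
Point 2:
  Lat: 83 + 53.47/60 = 83.891167
  S → negative
  Longitude: 26.384′ = 0.439733°; total 106.439733
  W ⇒ negate
Point 3:
  Latitude: 45 + 9.612/60 = 45.160200
  S → negative
  λ: 90 + 27.99/60 = 90.466500
  E ⇒ keep positive
Point 4:
  Lat: 37 + 17.5274/60 = 37.292123
  N → positive
  λ: 48.6811′ = 0.811352°; total 168.811352
  E → positive

1. 46.37388, -128.23900
2. -83.89117, -106.43973
3. -45.16020, 90.46650
4. 37.29212, 168.81135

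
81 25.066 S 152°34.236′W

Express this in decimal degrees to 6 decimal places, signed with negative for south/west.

-81.417767, -152.570600

φ: 25.066′ = 0.417767°; total 81.4177667
S ⇒ negate
Longitude: 152 + 34.236/60 = 152.5706000
W ⇒ negate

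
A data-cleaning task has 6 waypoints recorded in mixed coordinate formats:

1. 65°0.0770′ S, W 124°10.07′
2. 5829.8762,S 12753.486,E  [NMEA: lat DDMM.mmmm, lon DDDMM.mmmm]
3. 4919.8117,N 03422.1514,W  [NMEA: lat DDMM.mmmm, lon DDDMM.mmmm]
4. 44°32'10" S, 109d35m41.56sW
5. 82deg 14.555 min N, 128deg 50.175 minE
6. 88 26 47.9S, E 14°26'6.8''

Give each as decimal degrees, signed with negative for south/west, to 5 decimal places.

Point 1:
  Lat: 0.077′ = 0.001283°; total 65.001283
  S → negative
  Lon: 124 + 10.07/60 = 124.167833
  hemisphere W, so the sign is −
Point 2:
  Lat: degrees = first 2 digits = 58, minutes = 29.8762; 58 + 29.8762/60 = 58.497937
  hemisphere S, so the sign is −
  λ: split at 3 digits → 127° and 53.486′; 127 + 53.486/60 = 127.891433
  E ⇒ keep positive
Point 3:
  Lat: degrees = first 2 digits = 49, minutes = 19.8117; 49 + 19.8117/60 = 49.330195
  N → positive
  λ: split at 3 digits → 034° and 22.1514′; 34 + 22.1514/60 = 34.369190
  hemisphere W, so the sign is −
Point 4:
  φ: 44 + 32/60 + 10/3600 = 44.536111
  hemisphere S, so the sign is −
  Longitude: 35′ + 41.56″ = 35.69267′; 109 + 35.69267/60 = 109.594878
  W → negative
Point 5:
  Lat: 14.555′ = 0.242583°; total 82.242583
  N → positive
  Longitude: 50.175′ = 0.836250°; total 128.836250
  E ⇒ keep positive
Point 6:
  φ: 88° + 26/60 + 47.9/3600 = 88 + 0.433333 + 0.013306 = 88.446639
  S ⇒ negate
  λ: 14° + 26/60 + 6.8/3600 = 14 + 0.433333 + 0.001889 = 14.435222
  E → positive

1. -65.00128, -124.16783
2. -58.49794, 127.89143
3. 49.33020, -34.36919
4. -44.53611, -109.59488
5. 82.24258, 128.83625
6. -88.44664, 14.43522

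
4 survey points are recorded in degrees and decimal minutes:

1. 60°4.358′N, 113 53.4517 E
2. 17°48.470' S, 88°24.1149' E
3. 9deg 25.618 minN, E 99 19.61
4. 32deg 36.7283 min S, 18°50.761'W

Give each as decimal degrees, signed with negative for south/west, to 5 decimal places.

1. 60.07263, 113.89086
2. -17.80783, 88.40192
3. 9.42697, 99.32683
4. -32.61214, -18.84602

Point 1:
  Lat: 60 + 4.358/60 = 60.072633
  N ⇒ keep positive
  Longitude: 113 + 53.4517/60 = 113.890862
  E → positive
Point 2:
  Latitude: 17 + 48.47/60 = 17.807833
  S ⇒ negate
  λ: 24.1149′ = 0.401915°; total 88.401915
  E ⇒ keep positive
Point 3:
  φ: 25.618′ = 0.426967°; total 9.426967
  N → positive
  Lon: 19.61′ = 0.326833°; total 99.326833
  E ⇒ keep positive
Point 4:
  Latitude: 32 + 36.7283/60 = 32.612138
  S ⇒ negate
  Lon: 18 + 50.761/60 = 18.846017
  W → negative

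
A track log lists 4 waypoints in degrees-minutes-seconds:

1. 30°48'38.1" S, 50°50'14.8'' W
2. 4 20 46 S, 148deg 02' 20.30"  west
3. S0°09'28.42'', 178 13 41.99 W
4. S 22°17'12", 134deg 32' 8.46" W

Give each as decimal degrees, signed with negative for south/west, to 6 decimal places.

Point 1:
  Lat: 30 + 48/60 + 38.1/3600 = 30.8105833
  hemisphere S, so the sign is −
  λ: 50 + 50/60 + 14.8/3600 = 50.8374444
  W ⇒ negate
Point 2:
  Lat: 20′ + 46″ = 20.76667′; 4 + 20.76667/60 = 4.3461111
  hemisphere S, so the sign is −
  Longitude: 148 + 2/60 + 20.3/3600 = 148.0389722
  hemisphere W, so the sign is −
Point 3:
  φ: 0° + 9/60 + 28.42/3600 = 0 + 0.150000 + 0.007894 = 0.1578944
  S ⇒ negate
  λ: 178 + 13/60 + 41.99/3600 = 178.2283306
  W → negative
Point 4:
  Latitude: 17′ + 12″ = 17.20000′; 22 + 17.20000/60 = 22.2866667
  S → negative
  λ: 32′ + 8.46″ = 32.14100′; 134 + 32.14100/60 = 134.5356833
  hemisphere W, so the sign is −

1. -30.810583, -50.837444
2. -4.346111, -148.038972
3. -0.157894, -178.228331
4. -22.286667, -134.535683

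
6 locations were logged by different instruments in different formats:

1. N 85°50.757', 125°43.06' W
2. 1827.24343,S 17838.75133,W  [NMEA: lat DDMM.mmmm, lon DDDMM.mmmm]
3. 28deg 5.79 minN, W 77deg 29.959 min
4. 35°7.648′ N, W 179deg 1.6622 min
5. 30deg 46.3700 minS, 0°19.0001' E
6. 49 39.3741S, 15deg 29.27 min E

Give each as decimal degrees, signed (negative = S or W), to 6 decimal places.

Point 1:
  Latitude: 85 + 50.757/60 = 85.8459500
  N → positive
  Longitude: 43.06′ = 0.717667°; total 125.7176667
  W ⇒ negate
Point 2:
  Lat: split at 2 digits → 18° and 27.24343′; 18 + 27.24343/60 = 18.4540572
  S ⇒ negate
  Lon: degrees = first 3 digits = 178, minutes = 38.75133; 178 + 38.75133/60 = 178.6458555
  hemisphere W, so the sign is −
Point 3:
  φ: 28 + 5.79/60 = 28.0965000
  N → positive
  Lon: 77 + 29.959/60 = 77.4993167
  W ⇒ negate
Point 4:
  φ: 35 + 7.648/60 = 35.1274667
  N → positive
  Longitude: 179 + 1.6622/60 = 179.0277033
  W ⇒ negate
Point 5:
  Latitude: 46.37′ = 0.772833°; total 30.7728333
  hemisphere S, so the sign is −
  Longitude: 19.0001′ = 0.316668°; total 0.3166683
  E ⇒ keep positive
Point 6:
  Latitude: 49 + 39.3741/60 = 49.6562350
  S ⇒ negate
  Lon: 29.27′ = 0.487833°; total 15.4878333
  E → positive

1. 85.845950, -125.717667
2. -18.454057, -178.645856
3. 28.096500, -77.499317
4. 35.127467, -179.027703
5. -30.772833, 0.316668
6. -49.656235, 15.487833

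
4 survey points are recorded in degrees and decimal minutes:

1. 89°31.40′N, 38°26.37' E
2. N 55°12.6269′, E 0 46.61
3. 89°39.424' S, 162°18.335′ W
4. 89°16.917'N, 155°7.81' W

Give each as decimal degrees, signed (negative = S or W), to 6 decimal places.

1. 89.523333, 38.439500
2. 55.210448, 0.776833
3. -89.657067, -162.305583
4. 89.281950, -155.130167

Point 1:
  φ: 89 + 31.4/60 = 89.5233333
  N → positive
  λ: 26.37′ = 0.439500°; total 38.4395000
  E → positive
Point 2:
  φ: 12.6269′ = 0.210448°; total 55.2104483
  N ⇒ keep positive
  λ: 46.61′ = 0.776833°; total 0.7768333
  E → positive
Point 3:
  Lat: 89 + 39.424/60 = 89.6570667
  S → negative
  Lon: 18.335′ = 0.305583°; total 162.3055833
  W → negative
Point 4:
  φ: 89 + 16.917/60 = 89.2819500
  N ⇒ keep positive
  Longitude: 155 + 7.81/60 = 155.1301667
  W ⇒ negate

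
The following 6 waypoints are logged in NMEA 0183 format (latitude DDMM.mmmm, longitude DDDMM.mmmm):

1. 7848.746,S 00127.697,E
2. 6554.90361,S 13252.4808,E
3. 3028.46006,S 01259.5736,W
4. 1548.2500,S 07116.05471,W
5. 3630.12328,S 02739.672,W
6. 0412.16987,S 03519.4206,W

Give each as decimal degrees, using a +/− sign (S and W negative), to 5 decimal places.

1. -78.81243, 1.46162
2. -65.91506, 132.87468
3. -30.47433, -12.99289
4. -15.80417, -71.26758
5. -36.50205, -27.66120
6. -4.20283, -35.32368

Point 1:
  φ: split at 2 digits → 78° and 48.746′; 78 + 48.746/60 = 78.812433
  S ⇒ negate
  Lon: split at 3 digits → 001° and 27.697′; 1 + 27.697/60 = 1.461617
  E ⇒ keep positive
Point 2:
  Latitude: degrees = first 2 digits = 65, minutes = 54.90361; 65 + 54.90361/60 = 65.915060
  S → negative
  Lon: split at 3 digits → 132° and 52.4808′; 132 + 52.4808/60 = 132.874680
  E ⇒ keep positive
Point 3:
  Lat: split at 2 digits → 30° and 28.46006′; 30 + 28.46006/60 = 30.474334
  hemisphere S, so the sign is −
  Longitude: split at 3 digits → 012° and 59.5736′; 12 + 59.5736/60 = 12.992893
  W ⇒ negate
Point 4:
  Lat: degrees = first 2 digits = 15, minutes = 48.25; 15 + 48.25/60 = 15.804167
  hemisphere S, so the sign is −
  Lon: degrees = first 3 digits = 71, minutes = 16.05471; 71 + 16.05471/60 = 71.267579
  W ⇒ negate
Point 5:
  Latitude: degrees = first 2 digits = 36, minutes = 30.12328; 36 + 30.12328/60 = 36.502055
  S → negative
  Longitude: split at 3 digits → 027° and 39.672′; 27 + 39.672/60 = 27.661200
  W → negative
Point 6:
  Latitude: degrees = first 2 digits = 4, minutes = 12.16987; 4 + 12.16987/60 = 4.202831
  S ⇒ negate
  λ: degrees = first 3 digits = 35, minutes = 19.4206; 35 + 19.4206/60 = 35.323677
  hemisphere W, so the sign is −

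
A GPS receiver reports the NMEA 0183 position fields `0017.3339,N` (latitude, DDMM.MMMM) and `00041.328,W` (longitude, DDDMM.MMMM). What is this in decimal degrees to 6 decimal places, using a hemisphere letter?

Latitude: degrees = first 2 digits = 0, minutes = 17.3339; 0 + 17.3339/60 = 0.2888983
Lon: degrees = first 3 digits = 0, minutes = 41.328; 0 + 41.328/60 = 0.6888000

0.288898° N, 0.688800° W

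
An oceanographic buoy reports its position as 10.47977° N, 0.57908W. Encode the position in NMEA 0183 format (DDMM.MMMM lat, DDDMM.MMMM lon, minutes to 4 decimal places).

Latitude: 10° + 0.479770 × 60 = 10° 28.786200′
λ: fractional part 0.579080 → 34.744800 minutes

1028.7862,N / 00034.7448,W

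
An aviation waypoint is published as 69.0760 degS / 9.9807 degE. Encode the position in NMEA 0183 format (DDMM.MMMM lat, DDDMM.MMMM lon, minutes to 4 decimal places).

φ: 69° + 0.076000 × 60 = 69° 4.560000′
λ: fractional part 0.980700 → 58.842000 minutes

6904.5600,S / 00958.8420,E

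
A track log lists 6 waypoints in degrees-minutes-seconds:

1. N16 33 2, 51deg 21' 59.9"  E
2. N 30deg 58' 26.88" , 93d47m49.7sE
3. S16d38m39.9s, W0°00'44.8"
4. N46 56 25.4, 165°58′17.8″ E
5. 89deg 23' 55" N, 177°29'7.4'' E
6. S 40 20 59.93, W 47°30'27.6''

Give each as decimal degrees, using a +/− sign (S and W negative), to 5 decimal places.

Point 1:
  φ: 16 + 33/60 + 2/3600 = 16.550556
  N ⇒ keep positive
  Longitude: 51 + 21/60 + 59.9/3600 = 51.366639
  E → positive
Point 2:
  Lat: 30 + 58/60 + 26.88/3600 = 30.974133
  N ⇒ keep positive
  Lon: 93° + 47/60 + 49.7/3600 = 93 + 0.783333 + 0.013806 = 93.797139
  E ⇒ keep positive
Point 3:
  Latitude: 16° + 38/60 + 39.9/3600 = 16 + 0.633333 + 0.011083 = 16.644417
  S → negative
  Lon: 0 + 0/60 + 44.8/3600 = 0.012444
  hemisphere W, so the sign is −
Point 4:
  Lat: 56′ + 25.4″ = 56.42333′; 46 + 56.42333/60 = 46.940389
  N ⇒ keep positive
  λ: 165 + 58/60 + 17.8/3600 = 165.971611
  E → positive
Point 5:
  φ: 89 + 23/60 + 55/3600 = 89.398611
  N → positive
  Longitude: 177 + 29/60 + 7.4/3600 = 177.485389
  E → positive
Point 6:
  Lat: 20′ + 59.93″ = 20.99883′; 40 + 20.99883/60 = 40.349981
  S → negative
  Longitude: 30′ + 27.6″ = 30.46000′; 47 + 30.46000/60 = 47.507667
  W ⇒ negate

1. 16.55056, 51.36664
2. 30.97413, 93.79714
3. -16.64442, -0.01244
4. 46.94039, 165.97161
5. 89.39861, 177.48539
6. -40.34998, -47.50767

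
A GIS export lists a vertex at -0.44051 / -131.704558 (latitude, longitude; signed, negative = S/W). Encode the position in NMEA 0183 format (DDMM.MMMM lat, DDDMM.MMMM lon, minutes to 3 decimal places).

0026.431,S / 13142.273,W

Latitude is negative → S; |value| = 0.440510
Latitude: minutes = (0.440510 − 0) × 60 = 26.43060
Longitude is negative → W; |value| = 131.704558
λ: minutes = (131.704558 − 131) × 60 = 42.27348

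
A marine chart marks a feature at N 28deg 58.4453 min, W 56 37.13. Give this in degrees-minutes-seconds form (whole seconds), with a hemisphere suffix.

28°58′27″ N, 56°37′8″ W

Lat: 58.44530′ → 58′ and 0.44530 × 60 = 26.72″
Longitude: fractional minutes 0.13000 × 60 = 7.80″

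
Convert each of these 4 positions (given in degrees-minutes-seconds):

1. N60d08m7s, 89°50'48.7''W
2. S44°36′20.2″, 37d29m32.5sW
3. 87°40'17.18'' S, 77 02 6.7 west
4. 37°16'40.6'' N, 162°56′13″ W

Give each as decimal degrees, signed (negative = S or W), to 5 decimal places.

Point 1:
  φ: 60 + 8/60 + 7/3600 = 60.135278
  N → positive
  Longitude: 50′ + 48.7″ = 50.81167′; 89 + 50.81167/60 = 89.846861
  W ⇒ negate
Point 2:
  Lat: 44 + 36/60 + 20.2/3600 = 44.605611
  S → negative
  Longitude: 29′ + 32.5″ = 29.54167′; 37 + 29.54167/60 = 37.492361
  hemisphere W, so the sign is −
Point 3:
  Latitude: 87° + 40/60 + 17.18/3600 = 87 + 0.666667 + 0.004772 = 87.671439
  S ⇒ negate
  Lon: 2′ + 6.7″ = 2.11167′; 77 + 2.11167/60 = 77.035194
  W → negative
Point 4:
  φ: 37° + 16/60 + 40.6/3600 = 37 + 0.266667 + 0.011278 = 37.277944
  N ⇒ keep positive
  λ: 162 + 56/60 + 13/3600 = 162.936944
  W → negative

1. 60.13528, -89.84686
2. -44.60561, -37.49236
3. -87.67144, -77.03519
4. 37.27794, -162.93694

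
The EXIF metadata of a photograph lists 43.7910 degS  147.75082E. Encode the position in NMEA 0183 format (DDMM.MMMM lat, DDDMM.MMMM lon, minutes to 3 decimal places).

4347.460,S / 14745.049,E

φ: minutes = (43.791000 − 43) × 60 = 47.46000
λ: minutes = (147.750820 − 147) × 60 = 45.04920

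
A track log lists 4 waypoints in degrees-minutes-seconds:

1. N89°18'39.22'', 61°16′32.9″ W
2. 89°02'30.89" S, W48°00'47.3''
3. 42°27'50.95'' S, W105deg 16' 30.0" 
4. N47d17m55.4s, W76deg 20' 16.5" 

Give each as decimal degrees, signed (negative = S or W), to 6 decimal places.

1. 89.310894, -61.275806
2. -89.041914, -48.013139
3. -42.464153, -105.275000
4. 47.298722, -76.337917

Point 1:
  φ: 89 + 18/60 + 39.22/3600 = 89.3108944
  N → positive
  Longitude: 16′ + 32.9″ = 16.54833′; 61 + 16.54833/60 = 61.2758056
  hemisphere W, so the sign is −
Point 2:
  φ: 89 + 2/60 + 30.89/3600 = 89.0419139
  S ⇒ negate
  Longitude: 48 + 0/60 + 47.3/3600 = 48.0131389
  W ⇒ negate
Point 3:
  φ: 42 + 27/60 + 50.95/3600 = 42.4641528
  hemisphere S, so the sign is −
  λ: 105 + 16/60 + 30/3600 = 105.2750000
  W → negative
Point 4:
  Latitude: 47 + 17/60 + 55.4/3600 = 47.2987222
  N ⇒ keep positive
  Lon: 20′ + 16.5″ = 20.27500′; 76 + 20.27500/60 = 76.3379167
  W ⇒ negate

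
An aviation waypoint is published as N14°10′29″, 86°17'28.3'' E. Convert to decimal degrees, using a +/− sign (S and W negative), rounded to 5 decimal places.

14.17472, 86.29119

Lat: 10′ + 29″ = 10.48333′; 14 + 10.48333/60 = 14.174722
N ⇒ keep positive
Lon: 86° + 17/60 + 28.3/3600 = 86 + 0.283333 + 0.007861 = 86.291194
E → positive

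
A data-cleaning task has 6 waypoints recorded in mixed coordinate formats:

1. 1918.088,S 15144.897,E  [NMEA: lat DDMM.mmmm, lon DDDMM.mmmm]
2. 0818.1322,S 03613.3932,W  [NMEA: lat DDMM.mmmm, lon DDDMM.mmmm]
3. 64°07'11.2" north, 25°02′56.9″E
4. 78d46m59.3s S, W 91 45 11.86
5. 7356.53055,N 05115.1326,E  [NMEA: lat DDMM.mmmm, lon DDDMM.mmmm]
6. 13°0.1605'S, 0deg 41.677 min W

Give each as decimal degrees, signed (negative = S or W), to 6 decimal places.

Point 1:
  Latitude: degrees = first 2 digits = 19, minutes = 18.088; 19 + 18.088/60 = 19.3014667
  S → negative
  λ: degrees = first 3 digits = 151, minutes = 44.897; 151 + 44.897/60 = 151.7482833
  E ⇒ keep positive
Point 2:
  Lat: degrees = first 2 digits = 8, minutes = 18.1322; 8 + 18.1322/60 = 8.3022033
  S → negative
  Longitude: split at 3 digits → 036° and 13.3932′; 36 + 13.3932/60 = 36.2232200
  W → negative
Point 3:
  φ: 7′ + 11.2″ = 7.18667′; 64 + 7.18667/60 = 64.1197778
  N → positive
  Lon: 25° + 2/60 + 56.9/3600 = 25 + 0.033333 + 0.015806 = 25.0491389
  E → positive
Point 4:
  φ: 46′ + 59.3″ = 46.98833′; 78 + 46.98833/60 = 78.7831389
  hemisphere S, so the sign is −
  Lon: 45′ + 11.86″ = 45.19767′; 91 + 45.19767/60 = 91.7532944
  W ⇒ negate
Point 5:
  φ: degrees = first 2 digits = 73, minutes = 56.53055; 73 + 56.53055/60 = 73.9421758
  N ⇒ keep positive
  Longitude: split at 3 digits → 051° and 15.1326′; 51 + 15.1326/60 = 51.2522100
  E ⇒ keep positive
Point 6:
  φ: 0.1605′ = 0.002675°; total 13.0026750
  S → negative
  Lon: 41.677′ = 0.694617°; total 0.6946167
  hemisphere W, so the sign is −

1. -19.301467, 151.748283
2. -8.302203, -36.223220
3. 64.119778, 25.049139
4. -78.783139, -91.753294
5. 73.942176, 51.252210
6. -13.002675, -0.694617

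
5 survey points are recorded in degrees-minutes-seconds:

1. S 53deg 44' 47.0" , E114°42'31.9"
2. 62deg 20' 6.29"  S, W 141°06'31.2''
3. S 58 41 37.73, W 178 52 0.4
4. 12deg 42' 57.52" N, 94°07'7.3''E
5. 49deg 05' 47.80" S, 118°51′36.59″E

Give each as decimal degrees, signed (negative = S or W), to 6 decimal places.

Point 1:
  Latitude: 53° + 44/60 + 47/3600 = 53 + 0.733333 + 0.013056 = 53.7463889
  hemisphere S, so the sign is −
  λ: 114° + 42/60 + 31.9/3600 = 114 + 0.700000 + 0.008861 = 114.7088611
  E → positive
Point 2:
  φ: 20′ + 6.29″ = 20.10483′; 62 + 20.10483/60 = 62.3350806
  S → negative
  Lon: 141 + 6/60 + 31.2/3600 = 141.1086667
  W ⇒ negate
Point 3:
  Lat: 41′ + 37.73″ = 41.62883′; 58 + 41.62883/60 = 58.6938139
  S ⇒ negate
  Lon: 178° + 52/60 + 0.4/3600 = 178 + 0.866667 + 0.000111 = 178.8667778
  hemisphere W, so the sign is −
Point 4:
  Latitude: 12° + 42/60 + 57.52/3600 = 12 + 0.700000 + 0.015978 = 12.7159778
  N ⇒ keep positive
  Lon: 94° + 7/60 + 7.3/3600 = 94 + 0.116667 + 0.002028 = 94.1186944
  E → positive
Point 5:
  φ: 49° + 5/60 + 47.8/3600 = 49 + 0.083333 + 0.013278 = 49.0966111
  S → negative
  Longitude: 118° + 51/60 + 36.59/3600 = 118 + 0.850000 + 0.010164 = 118.8601639
  E ⇒ keep positive

1. -53.746389, 114.708861
2. -62.335081, -141.108667
3. -58.693814, -178.866778
4. 12.715978, 94.118694
5. -49.096611, 118.860164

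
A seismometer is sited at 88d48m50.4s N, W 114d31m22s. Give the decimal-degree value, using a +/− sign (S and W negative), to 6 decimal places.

φ: 88° + 48/60 + 50.4/3600 = 88 + 0.800000 + 0.014000 = 88.8140000
N ⇒ keep positive
Longitude: 31′ + 22″ = 31.36667′; 114 + 31.36667/60 = 114.5227778
W ⇒ negate

88.814000, -114.522778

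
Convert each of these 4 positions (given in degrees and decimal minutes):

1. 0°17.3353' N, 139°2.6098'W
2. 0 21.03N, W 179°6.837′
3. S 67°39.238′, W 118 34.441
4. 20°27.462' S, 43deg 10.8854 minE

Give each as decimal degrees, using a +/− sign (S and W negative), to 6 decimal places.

1. 0.288922, -139.043497
2. 0.350500, -179.113950
3. -67.653967, -118.574017
4. -20.457700, 43.181423

Point 1:
  Latitude: 17.3353′ = 0.288922°; total 0.2889217
  N ⇒ keep positive
  Longitude: 139 + 2.6098/60 = 139.0434967
  hemisphere W, so the sign is −
Point 2:
  Latitude: 0 + 21.03/60 = 0.3505000
  N → positive
  λ: 6.837′ = 0.113950°; total 179.1139500
  W ⇒ negate
Point 3:
  Lat: 39.238′ = 0.653967°; total 67.6539667
  hemisphere S, so the sign is −
  λ: 34.441′ = 0.574017°; total 118.5740167
  W ⇒ negate
Point 4:
  Latitude: 20 + 27.462/60 = 20.4577000
  S ⇒ negate
  Lon: 10.8854′ = 0.181423°; total 43.1814233
  E ⇒ keep positive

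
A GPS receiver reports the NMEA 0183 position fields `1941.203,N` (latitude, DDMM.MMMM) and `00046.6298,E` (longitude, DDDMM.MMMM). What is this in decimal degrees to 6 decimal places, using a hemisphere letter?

Lat: split at 2 digits → 19° and 41.203′; 19 + 41.203/60 = 19.6867167
λ: degrees = first 3 digits = 0, minutes = 46.6298; 0 + 46.6298/60 = 0.7771633

19.686717° N, 0.777163° E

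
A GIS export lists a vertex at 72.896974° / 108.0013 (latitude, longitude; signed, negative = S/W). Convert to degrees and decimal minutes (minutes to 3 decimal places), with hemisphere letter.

Lat: minutes = (72.896974 − 72) × 60 = 53.81844
Lon: 108° + 0.001300 × 60 = 108° 0.07800′

72° 53.818′ N, 108° 0.078′ E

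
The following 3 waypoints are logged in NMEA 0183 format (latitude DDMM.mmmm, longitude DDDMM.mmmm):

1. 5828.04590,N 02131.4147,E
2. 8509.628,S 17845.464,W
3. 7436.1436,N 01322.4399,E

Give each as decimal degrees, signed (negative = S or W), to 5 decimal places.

1. 58.46743, 21.52358
2. -85.16047, -178.75773
3. 74.60239, 13.37400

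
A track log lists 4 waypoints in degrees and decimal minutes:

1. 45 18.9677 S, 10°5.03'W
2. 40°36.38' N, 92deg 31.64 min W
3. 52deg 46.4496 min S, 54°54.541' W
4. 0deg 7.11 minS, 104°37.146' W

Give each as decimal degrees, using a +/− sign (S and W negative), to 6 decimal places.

Point 1:
  Lat: 18.9677′ = 0.316128°; total 45.3161283
  S ⇒ negate
  Lon: 5.03′ = 0.083833°; total 10.0838333
  W ⇒ negate
Point 2:
  Latitude: 40 + 36.38/60 = 40.6063333
  N ⇒ keep positive
  Lon: 92 + 31.64/60 = 92.5273333
  hemisphere W, so the sign is −
Point 3:
  Lat: 52 + 46.4496/60 = 52.7741600
  S → negative
  Longitude: 54 + 54.541/60 = 54.9090167
  W ⇒ negate
Point 4:
  φ: 7.11′ = 0.118500°; total 0.1185000
  S ⇒ negate
  Lon: 37.146′ = 0.619100°; total 104.6191000
  W ⇒ negate

1. -45.316128, -10.083833
2. 40.606333, -92.527333
3. -52.774160, -54.909017
4. -0.118500, -104.619100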